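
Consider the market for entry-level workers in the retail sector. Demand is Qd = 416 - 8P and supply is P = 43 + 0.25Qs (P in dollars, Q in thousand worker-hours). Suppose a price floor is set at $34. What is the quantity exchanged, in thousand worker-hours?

Rearranging supply gives Qs = 4P - 172. Without the control the market clears where 416 - 8P = 4P - 172, i.e. P* = 49 and Q* = 24.
Since 34 is below P* = 49, the floor does not bind and the free-market outcome prevails.

24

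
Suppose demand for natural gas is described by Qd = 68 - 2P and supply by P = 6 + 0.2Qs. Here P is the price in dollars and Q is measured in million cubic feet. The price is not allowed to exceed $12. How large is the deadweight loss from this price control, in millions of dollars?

Rearranging supply gives Qs = 5P - 30. Without the control the market clears where 68 - 2P = 5P - 30, i.e. P* = 14 and Q* = 40.
Since 12 < 14, the ceiling is binding.
At P = 12: Qd = 68 - 2·12 = 44 and Qs = 5·12 - 30 = 30.
Quantity traded falls to 30. At Q = 30 the demand price is (68 - 30)/2 = 19 and the supply price is (30 + 30)/5 = 12.
Deadweight loss = ½ · (19 - 12) · (40 - 30) = ½ · 7 · 10 = 35.

35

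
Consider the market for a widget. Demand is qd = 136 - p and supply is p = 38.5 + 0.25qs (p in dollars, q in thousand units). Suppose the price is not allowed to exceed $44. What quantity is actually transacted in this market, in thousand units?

Rearranging supply gives qs = 4p - 154. Without the control the market clears where 136 - p = 4p - 154, i.e. p* = 58 and q* = 78.
The ceiling of 44 is below the equilibrium price 58, so it binds.
At p = 44: qd = 136 - 44 = 92 and qs = 4·44 - 154 = 22.
The quantity actually transacted is the short side, supply: 22.

22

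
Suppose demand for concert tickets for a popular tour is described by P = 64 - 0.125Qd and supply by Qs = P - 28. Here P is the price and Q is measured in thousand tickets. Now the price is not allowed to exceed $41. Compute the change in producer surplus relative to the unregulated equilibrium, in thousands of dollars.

Rearranging demand gives Qd = 512 - 8P. In a free market, 512 - 8P = P - 28 gives the equilibrium P* = 60, Q* = 32.
The ceiling of 41 is below the equilibrium price 60, so it binds.
At P = 41: Qd = 512 - 8·41 = 184 and Qs = 41 - 28 = 13.
Producer surplus without the control is ½ · (60 - 28) · 32 = 512.
With the ceiling, producers sell 13 units at 41, so PS = ½ · (41 - 28) · 13 = 84.5.
Change in producer surplus = 84.5 - 512 = -427.5.

-427.5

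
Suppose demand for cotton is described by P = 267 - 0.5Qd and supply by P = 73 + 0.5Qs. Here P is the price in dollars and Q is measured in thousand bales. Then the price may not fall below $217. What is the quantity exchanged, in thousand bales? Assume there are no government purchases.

Rearranging demand gives Qd = 534 - 2P; rearranging supply gives Qs = 2P - 146. Without the control the market clears where 534 - 2P = 2P - 146, i.e. P* = 170 and Q* = 194.
Because the floor (217) lies above the market-clearing price, it is binding.
At P = 217: Qd = 534 - 2·217 = 100 and Qs = 2·217 - 146 = 288.
The quantity actually transacted is the short side, demand: 100.

100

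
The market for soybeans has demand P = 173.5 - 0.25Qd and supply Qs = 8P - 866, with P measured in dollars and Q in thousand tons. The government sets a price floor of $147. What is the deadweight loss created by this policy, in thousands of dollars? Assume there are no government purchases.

Rearranging demand gives Qd = 694 - 4P. In a free market, 694 - 4P = 8P - 866 gives the equilibrium P* = 130, Q* = 174.
The floor of 147 is above the equilibrium price 130, so it binds.
At P = 147: Qd = 694 - 4·147 = 106 and Qs = 8·147 - 866 = 310.
Quantity traded falls to 106. At Q = 106 the demand price is (694 - 106)/4 = 147 and the supply price is (866 + 106)/8 = 121.5.
Deadweight loss = ½ · (147 - 121.5) · (174 - 106) = ½ · 25.5 · 68 = 867.

867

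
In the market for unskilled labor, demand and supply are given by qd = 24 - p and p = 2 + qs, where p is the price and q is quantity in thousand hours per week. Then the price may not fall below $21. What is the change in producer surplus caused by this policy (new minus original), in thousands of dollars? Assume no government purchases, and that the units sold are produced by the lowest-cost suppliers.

-8

Rearranging supply gives qs = p - 2. In a free market, 24 - p = p - 2 gives the equilibrium p* = 13, q* = 11.
Because the floor (21) lies above the market-clearing price, it is binding.
At p = 21: qd = 24 - 21 = 3 and qs = 21 - 2 = 19.
Producer surplus without the control is ½ · (13 - 2) · 11 = 60.5.
With the floor, 3 units are sold at 21. The supply price at q = 3 is 5, so PS = ½ · [(21 - 2) + (21 - 5)] · 3 = 52.5.
Change in producer surplus = 52.5 - 60.5 = -8.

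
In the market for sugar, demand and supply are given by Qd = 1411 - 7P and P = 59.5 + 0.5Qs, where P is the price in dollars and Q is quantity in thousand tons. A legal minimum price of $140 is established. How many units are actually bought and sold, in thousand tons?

221

Rearranging supply gives Qs = 2P - 119. Without the control the market clears where 1411 - 7P = 2P - 119, i.e. P* = 170 and Q* = 221.
Since 140 is below P* = 170, the floor does not bind and the free-market outcome prevails.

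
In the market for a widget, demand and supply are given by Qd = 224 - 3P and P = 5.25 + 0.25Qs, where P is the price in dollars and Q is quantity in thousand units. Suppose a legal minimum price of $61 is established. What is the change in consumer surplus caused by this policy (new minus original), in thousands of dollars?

-2080

Rearranging supply gives Qs = 4P - 21. Without the control the market clears where 224 - 3P = 4P - 21, i.e. P* = 35 and Q* = 119.
Because the floor (61) lies above the market-clearing price, it is binding.
At P = 61: Qd = 224 - 3·61 = 41 and Qs = 4·61 - 21 = 223.
Consumer surplus without the control is ½ · (224/3 - 35) · 119 = 14161/6.
With the floor, consumers buy 41 units at 61, so CS = ½ · (224/3 - 61) · 41 = 1681/6.
Change in consumer surplus = 1681/6 - 14161/6 = -2080.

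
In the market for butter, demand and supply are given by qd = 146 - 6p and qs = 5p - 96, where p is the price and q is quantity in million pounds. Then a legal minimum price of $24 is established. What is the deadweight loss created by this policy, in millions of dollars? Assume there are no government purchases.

26.4

Setting quantity demanded equal to quantity supplied, 146 - 6p = 5p - 96, gives p* = 22 and q* = 14.
Because the floor (24) lies above the market-clearing price, it is binding.
At p = 24: qd = 146 - 6·24 = 2 and qs = 5·24 - 96 = 24.
Quantity traded falls to 2. At q = 2 the demand price is (146 - 2)/6 = 24 and the supply price is (96 + 2)/5 = 19.6.
Deadweight loss = ½ · (24 - 19.6) · (14 - 2) = ½ · 4.4 · 12 = 26.4.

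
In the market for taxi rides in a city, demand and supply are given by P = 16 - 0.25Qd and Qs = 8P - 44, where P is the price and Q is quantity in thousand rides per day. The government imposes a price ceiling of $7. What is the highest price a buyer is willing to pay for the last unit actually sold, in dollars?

13

Rearranging demand gives Qd = 64 - 4P. Equilibrium: 64 - 4P = 8P - 44, so 108 = 12P and P* = 9, Q* = 28.
The ceiling of 7 is below the equilibrium price 9, so it binds.
At P = 7: Qd = 64 - 4·7 = 36 and Qs = 8·7 - 44 = 12.
Only 12 units reach the market. On the demand curve, the marginal buyer's willingness to pay at Q = 12 is (64 - 12)/4 = 13.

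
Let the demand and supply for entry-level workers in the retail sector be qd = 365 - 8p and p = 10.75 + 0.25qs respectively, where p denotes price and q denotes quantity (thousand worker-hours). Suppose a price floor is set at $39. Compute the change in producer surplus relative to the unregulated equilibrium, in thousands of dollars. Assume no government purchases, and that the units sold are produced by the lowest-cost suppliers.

Rearranging supply gives qs = 4p - 43. Without the control the market clears where 365 - 8p = 4p - 43, i.e. p* = 34 and q* = 93.
Since 39 > 34, the floor is binding.
At p = 39: qd = 365 - 8·39 = 53 and qs = 4·39 - 43 = 113.
Producer surplus without the control is ½ · (34 - 10.75) · 93 = 1081.125.
With the floor, 53 units are sold at 39. The supply price at q = 53 is 24, so PS = ½ · [(39 - 10.75) + (39 - 24)] · 53 = 1146.125.
Change in producer surplus = 1146.125 - 1081.125 = 65.

65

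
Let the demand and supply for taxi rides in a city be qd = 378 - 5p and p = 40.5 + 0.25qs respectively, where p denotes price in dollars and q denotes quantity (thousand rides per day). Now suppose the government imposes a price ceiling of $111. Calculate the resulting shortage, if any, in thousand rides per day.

Rearranging supply gives qs = 4p - 162. Setting quantity demanded equal to quantity supplied, 378 - 5p = 4p - 162, gives p* = 60 and q* = 78.
The ceiling of 111 is above the equilibrium price 60, so it is not binding; the market clears at p* = 60, q* = 78.
Since the control does not bind, there is no shortage.

0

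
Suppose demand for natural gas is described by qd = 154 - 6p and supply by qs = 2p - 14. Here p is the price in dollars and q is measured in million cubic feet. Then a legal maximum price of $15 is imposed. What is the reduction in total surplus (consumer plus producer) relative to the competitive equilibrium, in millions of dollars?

Without the control the market clears where 154 - 6p = 2p - 14, i.e. p* = 21 and q* = 28.
Since 15 < 21, the ceiling is binding.
At p = 15: qd = 154 - 6·15 = 64 and qs = 2·15 - 14 = 16.
Quantity traded falls to 16. At q = 16 the demand price is (154 - 16)/6 = 23 and the supply price is (14 + 16)/2 = 15.
Deadweight loss = ½ · (23 - 15) · (28 - 16) = ½ · 8 · 12 = 48.

48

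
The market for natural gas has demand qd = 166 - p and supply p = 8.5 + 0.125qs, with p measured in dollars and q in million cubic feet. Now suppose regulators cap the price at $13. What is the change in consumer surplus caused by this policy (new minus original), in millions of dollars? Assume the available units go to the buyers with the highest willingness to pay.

-4940

Rearranging supply gives qs = 8p - 68. Without the control the market clears where 166 - p = 8p - 68, i.e. p* = 26 and q* = 140.
Because the ceiling (13) lies below the market-clearing price, it is binding.
At p = 13: qd = 166 - 13 = 153 and qs = 8·13 - 68 = 36.
Consumer surplus without the control is ½ · (166 - 26) · 140 = 9800.
With the ceiling, 36 units are sold at 13 (assume they go to the highest-value buyers). The demand price at q = 36 is 130, so CS = ½ · [(166 - 13) + (130 - 13)] · 36 = 4860.
Change in consumer surplus = 4860 - 9800 = -4940.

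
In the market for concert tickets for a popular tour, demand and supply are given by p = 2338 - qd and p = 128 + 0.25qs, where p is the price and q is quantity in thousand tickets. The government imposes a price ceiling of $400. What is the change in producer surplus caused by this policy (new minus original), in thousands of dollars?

-242760

Rearranging demand gives qd = 2338 - p; rearranging supply gives qs = 4p - 512. Setting quantity demanded equal to quantity supplied, 2338 - p = 4p - 512, gives p* = 570 and q* = 1768.
The ceiling of 400 is below the equilibrium price 570, so it binds.
At p = 400: qd = 2338 - 400 = 1938 and qs = 4·400 - 512 = 1088.
Producer surplus without the control is ½ · (570 - 128) · 1768 = 390728.
With the ceiling, producers sell 1088 units at 400, so PS = ½ · (400 - 128) · 1088 = 147968.
Change in producer surplus = 147968 - 390728 = -242760.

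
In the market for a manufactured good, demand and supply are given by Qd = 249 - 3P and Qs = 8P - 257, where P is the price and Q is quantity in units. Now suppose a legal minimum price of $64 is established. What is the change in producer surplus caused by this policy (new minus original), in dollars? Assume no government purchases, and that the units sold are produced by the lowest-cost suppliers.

Without the control the market clears where 249 - 3P = 8P - 257, i.e. P* = 46 and Q* = 111.
The floor of 64 is above the equilibrium price 46, so it binds.
At P = 64: Qd = 249 - 3·64 = 57 and Qs = 8·64 - 257 = 255.
Producer surplus without the control is ½ · (46 - 32.125) · 111 = 770.0625.
With the floor, 57 units are sold at 64. The supply price at Q = 57 is 39.25, so PS = ½ · [(64 - 32.125) + (64 - 39.25)] · 57 = 1613.8125.
Change in producer surplus = 1613.8125 - 770.0625 = 843.75.

843.75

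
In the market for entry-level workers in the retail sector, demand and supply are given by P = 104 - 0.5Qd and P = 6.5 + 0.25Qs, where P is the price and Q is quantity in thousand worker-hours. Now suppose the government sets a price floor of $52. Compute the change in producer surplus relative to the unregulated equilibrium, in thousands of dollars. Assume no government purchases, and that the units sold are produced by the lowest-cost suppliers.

Rearranging demand gives Qd = 208 - 2P; rearranging supply gives Qs = 4P - 26. Equilibrium: 208 - 2P = 4P - 26, so 234 = 6P and P* = 39, Q* = 130.
The floor of 52 is above the equilibrium price 39, so it binds.
At P = 52: Qd = 208 - 2·52 = 104 and Qs = 4·52 - 26 = 182.
Producer surplus without the control is ½ · (39 - 6.5) · 130 = 2112.5.
With the floor, 104 units are sold at 52. The supply price at Q = 104 is 32.5, so PS = ½ · [(52 - 6.5) + (52 - 32.5)] · 104 = 3380.
Change in producer surplus = 3380 - 2112.5 = 1267.5.

1267.5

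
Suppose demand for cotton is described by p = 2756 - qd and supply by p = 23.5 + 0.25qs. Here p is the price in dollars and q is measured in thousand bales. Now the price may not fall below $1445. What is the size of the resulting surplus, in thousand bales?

4375

Rearranging demand gives qd = 2756 - p; rearranging supply gives qs = 4p - 94. In a free market, 2756 - p = 4p - 94 gives the equilibrium p* = 570, q* = 2186.
The floor of 1445 is above the equilibrium price 570, so it binds.
At p = 1445: qd = 2756 - 1445 = 1311 and qs = 4·1445 - 94 = 5686.
Surplus = qs - qd = 5686 - 1311 = 4375.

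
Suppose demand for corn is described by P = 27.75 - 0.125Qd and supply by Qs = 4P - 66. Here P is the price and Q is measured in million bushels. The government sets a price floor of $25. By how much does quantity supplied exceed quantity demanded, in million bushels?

Rearranging demand gives Qd = 222 - 8P. In a free market, 222 - 8P = 4P - 66 gives the equilibrium P* = 24, Q* = 30.
Since 25 > 24, the floor is binding.
At P = 25: Qd = 222 - 8·25 = 22 and Qs = 4·25 - 66 = 34.
Surplus = Qs - Qd = 34 - 22 = 12.

12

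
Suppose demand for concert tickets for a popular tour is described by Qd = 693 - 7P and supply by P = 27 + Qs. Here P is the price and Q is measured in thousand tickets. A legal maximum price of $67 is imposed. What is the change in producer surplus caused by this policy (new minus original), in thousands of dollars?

-1184.5

Rearranging supply gives Qs = P - 27. Without the control the market clears where 693 - 7P = P - 27, i.e. P* = 90 and Q* = 63.
Because the ceiling (67) lies below the market-clearing price, it is binding.
At P = 67: Qd = 693 - 7·67 = 224 and Qs = 67 - 27 = 40.
Producer surplus without the control is ½ · (90 - 27) · 63 = 1984.5.
With the ceiling, producers sell 40 units at 67, so PS = ½ · (67 - 27) · 40 = 800.
Change in producer surplus = 800 - 1984.5 = -1184.5.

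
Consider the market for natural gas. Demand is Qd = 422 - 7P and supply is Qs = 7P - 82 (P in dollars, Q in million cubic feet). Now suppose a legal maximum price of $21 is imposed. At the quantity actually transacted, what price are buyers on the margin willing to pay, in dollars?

51

In a free market, 422 - 7P = 7P - 82 gives the equilibrium P* = 36, Q* = 170.
Since 21 < 36, the ceiling is binding.
At P = 21: Qd = 422 - 7·21 = 275 and Qs = 7·21 - 82 = 65.
Only 65 units reach the market. On the demand curve, the marginal buyer's willingness to pay at Q = 65 is (422 - 65)/7 = 51.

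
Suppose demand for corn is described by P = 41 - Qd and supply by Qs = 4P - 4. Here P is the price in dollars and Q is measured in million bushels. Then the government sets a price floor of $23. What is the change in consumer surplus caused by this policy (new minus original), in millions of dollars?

-350

Rearranging demand gives Qd = 41 - P. Without the control the market clears where 41 - P = 4P - 4, i.e. P* = 9 and Q* = 32.
Since 23 > 9, the floor is binding.
At P = 23: Qd = 41 - 23 = 18 and Qs = 4·23 - 4 = 88.
Consumer surplus without the control is ½ · (41 - 9) · 32 = 512.
With the floor, consumers buy 18 units at 23, so CS = ½ · (41 - 23) · 18 = 162.
Change in consumer surplus = 162 - 512 = -350.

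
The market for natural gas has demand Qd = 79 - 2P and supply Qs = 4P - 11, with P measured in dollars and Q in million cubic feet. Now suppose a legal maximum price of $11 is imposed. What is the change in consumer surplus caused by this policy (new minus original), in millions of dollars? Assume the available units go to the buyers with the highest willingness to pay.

68

Equilibrium: 79 - 2P = 4P - 11, so 90 = 6P and P* = 15, Q* = 49.
Since 11 < 15, the ceiling is binding.
At P = 11: Qd = 79 - 2·11 = 57 and Qs = 4·11 - 11 = 33.
Consumer surplus without the control is ½ · (39.5 - 15) · 49 = 600.25.
With the ceiling, 33 units are sold at 11 (assume they go to the highest-value buyers). The demand price at Q = 33 is 23, so CS = ½ · [(39.5 - 11) + (23 - 11)] · 33 = 668.25.
Change in consumer surplus = 668.25 - 600.25 = 68.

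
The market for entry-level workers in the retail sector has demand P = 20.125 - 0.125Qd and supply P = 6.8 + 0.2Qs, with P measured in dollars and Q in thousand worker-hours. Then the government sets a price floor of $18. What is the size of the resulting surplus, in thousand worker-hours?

39

Rearranging demand gives Qd = 161 - 8P; rearranging supply gives Qs = 5P - 34. Without the control the market clears where 161 - 8P = 5P - 34, i.e. P* = 15 and Q* = 41.
Since 18 > 15, the floor is binding.
At P = 18: Qd = 161 - 8·18 = 17 and Qs = 5·18 - 34 = 56.
Surplus = Qs - Qd = 56 - 17 = 39.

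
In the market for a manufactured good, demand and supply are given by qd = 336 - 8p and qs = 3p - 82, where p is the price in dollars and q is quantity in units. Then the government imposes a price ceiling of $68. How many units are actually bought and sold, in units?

Setting quantity demanded equal to quantity supplied, 336 - 8p = 3p - 82, gives p* = 38 and q* = 32.
The ceiling of 68 is above the equilibrium price 38, so it is not binding; the market clears at p* = 38, q* = 32.

32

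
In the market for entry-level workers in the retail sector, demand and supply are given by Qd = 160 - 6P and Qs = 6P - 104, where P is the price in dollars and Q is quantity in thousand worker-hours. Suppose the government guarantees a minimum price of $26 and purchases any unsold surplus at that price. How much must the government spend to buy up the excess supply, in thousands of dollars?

1248

Setting quantity demanded equal to quantity supplied, 160 - 6P = 6P - 104, gives P* = 22 and Q* = 28.
Since 26 > 22, the floor is binding.
At P = 26: Qd = 160 - 6·26 = 4 and Qs = 6·26 - 104 = 52.
Surplus = Qs - Qd = 48.
Government expenditure = surplus × support price = 48 × 26 = 1248.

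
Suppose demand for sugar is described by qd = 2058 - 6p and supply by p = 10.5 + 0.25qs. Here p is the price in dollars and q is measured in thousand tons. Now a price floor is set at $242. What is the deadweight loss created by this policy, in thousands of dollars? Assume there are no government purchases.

Rearranging supply gives qs = 4p - 42. Setting quantity demanded equal to quantity supplied, 2058 - 6p = 4p - 42, gives p* = 210 and q* = 798.
Since 242 > 210, the floor is binding.
At p = 242: qd = 2058 - 6·242 = 606 and qs = 4·242 - 42 = 926.
Quantity traded falls to 606. At q = 606 the demand price is (2058 - 606)/6 = 242 and the supply price is (42 + 606)/4 = 162.
Deadweight loss = ½ · (242 - 162) · (798 - 606) = ½ · 80 · 192 = 7680.

7680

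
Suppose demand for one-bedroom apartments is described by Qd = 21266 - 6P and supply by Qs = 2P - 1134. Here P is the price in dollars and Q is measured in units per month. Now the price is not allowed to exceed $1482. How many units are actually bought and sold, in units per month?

1830

Equilibrium: 21266 - 6P = 2P - 1134, so 22400 = 8P and P* = 2800, Q* = 4466.
The ceiling of 1482 is below the equilibrium price 2800, so it binds.
At P = 1482: Qd = 21266 - 6·1482 = 12374 and Qs = 2·1482 - 1134 = 1830.
The quantity actually transacted is the short side, supply: 1830.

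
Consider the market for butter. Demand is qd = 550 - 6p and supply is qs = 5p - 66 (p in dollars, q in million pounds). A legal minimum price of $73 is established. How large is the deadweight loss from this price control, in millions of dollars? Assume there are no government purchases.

1907.4

Setting quantity demanded equal to quantity supplied, 550 - 6p = 5p - 66, gives p* = 56 and q* = 214.
The floor of 73 is above the equilibrium price 56, so it binds.
At p = 73: qd = 550 - 6·73 = 112 and qs = 5·73 - 66 = 299.
Quantity traded falls to 112. At q = 112 the demand price is (550 - 112)/6 = 73 and the supply price is (66 + 112)/5 = 35.6.
Deadweight loss = ½ · (73 - 35.6) · (214 - 112) = ½ · 37.4 · 102 = 1907.4.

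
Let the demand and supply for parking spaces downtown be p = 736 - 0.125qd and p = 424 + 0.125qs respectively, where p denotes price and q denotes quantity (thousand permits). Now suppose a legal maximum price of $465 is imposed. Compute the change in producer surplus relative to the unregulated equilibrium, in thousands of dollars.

-90620

Rearranging demand gives qd = 5888 - 8p; rearranging supply gives qs = 8p - 3392. Equilibrium: 5888 - 8p = 8p - 3392, so 9280 = 16p and p* = 580, q* = 1248.
Since 465 < 580, the ceiling is binding.
At p = 465: qd = 5888 - 8·465 = 2168 and qs = 8·465 - 3392 = 328.
Producer surplus without the control is ½ · (580 - 424) · 1248 = 97344.
With the ceiling, producers sell 328 units at 465, so PS = ½ · (465 - 424) · 328 = 6724.
Change in producer surplus = 6724 - 97344 = -90620.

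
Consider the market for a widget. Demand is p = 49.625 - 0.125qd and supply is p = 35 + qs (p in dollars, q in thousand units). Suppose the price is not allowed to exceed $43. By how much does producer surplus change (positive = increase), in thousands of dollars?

Rearranging demand gives qd = 397 - 8p; rearranging supply gives qs = p - 35. Without the control the market clears where 397 - 8p = p - 35, i.e. p* = 48 and q* = 13.
Since 43 < 48, the ceiling is binding.
At p = 43: qd = 397 - 8·43 = 53 and qs = 43 - 35 = 8.
Producer surplus without the control is ½ · (48 - 35) · 13 = 84.5.
With the ceiling, producers sell 8 units at 43, so PS = ½ · (43 - 35) · 8 = 32.
Change in producer surplus = 32 - 84.5 = -52.5.

-52.5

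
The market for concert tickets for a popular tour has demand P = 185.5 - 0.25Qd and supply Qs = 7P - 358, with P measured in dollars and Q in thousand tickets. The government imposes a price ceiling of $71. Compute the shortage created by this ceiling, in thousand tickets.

319

Rearranging demand gives Qd = 742 - 4P. Without the control the market clears where 742 - 4P = 7P - 358, i.e. P* = 100 and Q* = 342.
Since 71 < 100, the ceiling is binding.
At P = 71: Qd = 742 - 4·71 = 458 and Qs = 7·71 - 358 = 139.
Shortage = Qd - Qs = 458 - 139 = 319.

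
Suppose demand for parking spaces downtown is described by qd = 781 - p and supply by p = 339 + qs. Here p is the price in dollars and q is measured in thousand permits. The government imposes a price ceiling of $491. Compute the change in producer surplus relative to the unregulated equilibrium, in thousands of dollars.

-12868.5

Rearranging supply gives qs = p - 339. Equilibrium: 781 - p = p - 339, so 1120 = 2p and p* = 560, q* = 221.
Because the ceiling (491) lies below the market-clearing price, it is binding.
At p = 491: qd = 781 - 491 = 290 and qs = 491 - 339 = 152.
Producer surplus without the control is ½ · (560 - 339) · 221 = 24420.5.
With the ceiling, producers sell 152 units at 491, so PS = ½ · (491 - 339) · 152 = 11552.
Change in producer surplus = 11552 - 24420.5 = -12868.5.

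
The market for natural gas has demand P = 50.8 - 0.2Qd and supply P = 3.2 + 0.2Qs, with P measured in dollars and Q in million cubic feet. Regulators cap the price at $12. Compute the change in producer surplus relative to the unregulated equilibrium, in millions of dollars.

-1222.5

Rearranging demand gives Qd = 254 - 5P; rearranging supply gives Qs = 5P - 16. Without the control the market clears where 254 - 5P = 5P - 16, i.e. P* = 27 and Q* = 119.
Since 12 < 27, the ceiling is binding.
At P = 12: Qd = 254 - 5·12 = 194 and Qs = 5·12 - 16 = 44.
Producer surplus without the control is ½ · (27 - 3.2) · 119 = 1416.1.
With the ceiling, producers sell 44 units at 12, so PS = ½ · (12 - 3.2) · 44 = 193.6.
Change in producer surplus = 193.6 - 1416.1 = -1222.5.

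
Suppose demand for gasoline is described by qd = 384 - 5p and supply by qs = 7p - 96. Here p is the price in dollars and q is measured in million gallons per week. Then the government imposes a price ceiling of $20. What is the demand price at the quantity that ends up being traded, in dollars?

68

Without the control the market clears where 384 - 5p = 7p - 96, i.e. p* = 40 and q* = 184.
The ceiling of 20 is below the equilibrium price 40, so it binds.
At p = 20: qd = 384 - 5·20 = 284 and qs = 7·20 - 96 = 44.
Only 44 units reach the market. On the demand curve, the marginal buyer's willingness to pay at q = 44 is (384 - 44)/5 = 68.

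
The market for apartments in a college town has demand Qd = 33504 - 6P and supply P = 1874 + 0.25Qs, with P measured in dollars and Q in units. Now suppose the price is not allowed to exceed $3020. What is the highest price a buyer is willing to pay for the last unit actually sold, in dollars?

4820

Rearranging supply gives Qs = 4P - 7496. Without the control the market clears where 33504 - 6P = 4P - 7496, i.e. P* = 4100 and Q* = 8904.
The ceiling of 3020 is below the equilibrium price 4100, so it binds.
At P = 3020: Qd = 33504 - 6·3020 = 15384 and Qs = 4·3020 - 7496 = 4584.
Only 4584 units reach the market. On the demand curve, the marginal buyer's willingness to pay at Q = 4584 is (33504 - 4584)/6 = 4820.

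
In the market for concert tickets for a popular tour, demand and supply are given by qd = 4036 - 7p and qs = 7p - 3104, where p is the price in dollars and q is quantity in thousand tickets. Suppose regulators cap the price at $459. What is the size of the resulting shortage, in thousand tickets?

Equilibrium: 4036 - 7p = 7p - 3104, so 7140 = 14p and p* = 510, q* = 466.
The ceiling of 459 is below the equilibrium price 510, so it binds.
At p = 459: qd = 4036 - 7·459 = 823 and qs = 7·459 - 3104 = 109.
Shortage = qd - qs = 823 - 109 = 714.

714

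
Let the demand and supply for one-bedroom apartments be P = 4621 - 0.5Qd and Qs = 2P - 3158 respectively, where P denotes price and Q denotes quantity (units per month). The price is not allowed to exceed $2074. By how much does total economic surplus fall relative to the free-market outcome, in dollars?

2105352

Rearranging demand gives Qd = 9242 - 2P. In a free market, 9242 - 2P = 2P - 3158 gives the equilibrium P* = 3100, Q* = 3042.
Because the ceiling (2074) lies below the market-clearing price, it is binding.
At P = 2074: Qd = 9242 - 2·2074 = 5094 and Qs = 2·2074 - 3158 = 990.
Quantity traded falls to 990. At Q = 990 the demand price is (9242 - 990)/2 = 4126 and the supply price is (3158 + 990)/2 = 2074.
Deadweight loss = ½ · (4126 - 2074) · (3042 - 990) = ½ · 2052 · 2052 = 2105352.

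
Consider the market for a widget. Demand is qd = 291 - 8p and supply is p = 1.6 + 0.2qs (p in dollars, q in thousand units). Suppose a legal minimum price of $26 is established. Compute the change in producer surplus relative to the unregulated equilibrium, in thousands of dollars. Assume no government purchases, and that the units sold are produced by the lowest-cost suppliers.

191.4

Rearranging supply gives qs = 5p - 8. Equilibrium: 291 - 8p = 5p - 8, so 299 = 13p and p* = 23, q* = 107.
Since 26 > 23, the floor is binding.
At p = 26: qd = 291 - 8·26 = 83 and qs = 5·26 - 8 = 122.
Producer surplus without the control is ½ · (23 - 1.6) · 107 = 1144.9.
With the floor, 83 units are sold at 26. The supply price at q = 83 is 18.2, so PS = ½ · [(26 - 1.6) + (26 - 18.2)] · 83 = 1336.3.
Change in producer surplus = 1336.3 - 1144.9 = 191.4.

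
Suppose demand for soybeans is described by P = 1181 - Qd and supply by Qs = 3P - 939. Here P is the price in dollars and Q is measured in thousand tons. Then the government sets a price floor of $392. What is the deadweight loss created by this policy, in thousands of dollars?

0

Rearranging demand gives Qd = 1181 - P. Equilibrium: 1181 - P = 3P - 939, so 2120 = 4P and P* = 530, Q* = 651.
The floor of 392 is below the equilibrium price 530, so it is not binding; the market clears at P* = 530, Q* = 651.
Since the control does not bind, no trades are prevented and deadweight loss is zero.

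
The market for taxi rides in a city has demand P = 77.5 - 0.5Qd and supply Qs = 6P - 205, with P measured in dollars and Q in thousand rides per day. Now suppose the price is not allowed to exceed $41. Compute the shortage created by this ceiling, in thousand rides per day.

32

Rearranging demand gives Qd = 155 - 2P. Setting quantity demanded equal to quantity supplied, 155 - 2P = 6P - 205, gives P* = 45 and Q* = 65.
Since 41 < 45, the ceiling is binding.
At P = 41: Qd = 155 - 2·41 = 73 and Qs = 6·41 - 205 = 41.
Shortage = Qd - Qs = 73 - 41 = 32.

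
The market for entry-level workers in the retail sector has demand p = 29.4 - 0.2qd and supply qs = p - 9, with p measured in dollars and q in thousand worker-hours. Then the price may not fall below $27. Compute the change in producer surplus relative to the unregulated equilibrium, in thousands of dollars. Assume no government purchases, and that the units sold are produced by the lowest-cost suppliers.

Rearranging demand gives qd = 147 - 5p. Setting quantity demanded equal to quantity supplied, 147 - 5p = p - 9, gives p* = 26 and q* = 17.
Because the floor (27) lies above the market-clearing price, it is binding.
At p = 27: qd = 147 - 5·27 = 12 and qs = 27 - 9 = 18.
Producer surplus without the control is ½ · (26 - 9) · 17 = 144.5.
With the floor, 12 units are sold at 27. The supply price at q = 12 is 21, so PS = ½ · [(27 - 9) + (27 - 21)] · 12 = 144.
Change in producer surplus = 144 - 144.5 = -0.5.

-0.5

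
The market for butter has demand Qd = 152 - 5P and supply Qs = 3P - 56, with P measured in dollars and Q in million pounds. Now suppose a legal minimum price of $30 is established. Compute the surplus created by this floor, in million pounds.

In a free market, 152 - 5P = 3P - 56 gives the equilibrium P* = 26, Q* = 22.
The floor of 30 is above the equilibrium price 26, so it binds.
At P = 30: Qd = 152 - 5·30 = 2 and Qs = 3·30 - 56 = 34.
Surplus = Qs - Qd = 34 - 2 = 32.

32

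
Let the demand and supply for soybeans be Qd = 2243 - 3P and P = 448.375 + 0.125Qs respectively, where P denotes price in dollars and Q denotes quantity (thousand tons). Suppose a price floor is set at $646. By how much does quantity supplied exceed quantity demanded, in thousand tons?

1276

Rearranging supply gives Qs = 8P - 3587. Equilibrium: 2243 - 3P = 8P - 3587, so 5830 = 11P and P* = 530, Q* = 653.
Since 646 > 530, the floor is binding.
At P = 646: Qd = 2243 - 3·646 = 305 and Qs = 8·646 - 3587 = 1581.
Surplus = Qs - Qd = 1581 - 305 = 1276.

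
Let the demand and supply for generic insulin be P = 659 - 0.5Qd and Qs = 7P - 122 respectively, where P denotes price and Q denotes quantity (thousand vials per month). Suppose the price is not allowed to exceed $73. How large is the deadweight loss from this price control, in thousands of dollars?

119211.75

Rearranging demand gives Qd = 1318 - 2P. In a free market, 1318 - 2P = 7P - 122 gives the equilibrium P* = 160, Q* = 998.
The ceiling of 73 is below the equilibrium price 160, so it binds.
At P = 73: Qd = 1318 - 2·73 = 1172 and Qs = 7·73 - 122 = 389.
Quantity traded falls to 389. At Q = 389 the demand price is (1318 - 389)/2 = 464.5 and the supply price is (122 + 389)/7 = 73.
Deadweight loss = ½ · (464.5 - 73) · (998 - 389) = ½ · 391.5 · 609 = 119211.75.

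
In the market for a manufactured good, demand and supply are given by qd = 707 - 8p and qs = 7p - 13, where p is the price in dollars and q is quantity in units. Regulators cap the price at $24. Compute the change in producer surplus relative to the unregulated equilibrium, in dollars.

Without the control the market clears where 707 - 8p = 7p - 13, i.e. p* = 48 and q* = 323.
Since 24 < 48, the ceiling is binding.
At p = 24: qd = 707 - 8·24 = 515 and qs = 7·24 - 13 = 155.
Producer surplus without the control is ½ · (48 - 13/7) · 323 = 104329/14.
With the ceiling, producers sell 155 units at 24, so PS = ½ · (24 - 13/7) · 155 = 24025/14.
Change in producer surplus = 24025/14 - 104329/14 = -5736.

-5736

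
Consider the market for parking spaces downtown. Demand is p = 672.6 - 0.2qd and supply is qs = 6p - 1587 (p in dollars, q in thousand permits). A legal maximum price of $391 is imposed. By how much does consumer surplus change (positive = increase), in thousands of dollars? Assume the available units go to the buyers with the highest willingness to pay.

32249.4

Rearranging demand gives qd = 3363 - 5p. Setting quantity demanded equal to quantity supplied, 3363 - 5p = 6p - 1587, gives p* = 450 and q* = 1113.
Because the ceiling (391) lies below the market-clearing price, it is binding.
At p = 391: qd = 3363 - 5·391 = 1408 and qs = 6·391 - 1587 = 759.
Consumer surplus without the control is ½ · (672.6 - 450) · 1113 = 123876.9.
With the ceiling, 759 units are sold at 391 (assume they go to the highest-value buyers). The demand price at q = 759 is 520.8, so CS = ½ · [(672.6 - 391) + (520.8 - 391)] · 759 = 156126.3.
Change in consumer surplus = 156126.3 - 123876.9 = 32249.4.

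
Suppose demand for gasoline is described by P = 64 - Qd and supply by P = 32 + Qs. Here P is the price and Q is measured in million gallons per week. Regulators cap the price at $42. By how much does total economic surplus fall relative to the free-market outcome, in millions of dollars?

Rearranging demand gives Qd = 64 - P; rearranging supply gives Qs = P - 32. Equilibrium: 64 - P = P - 32, so 96 = 2P and P* = 48, Q* = 16.
Because the ceiling (42) lies below the market-clearing price, it is binding.
At P = 42: Qd = 64 - 42 = 22 and Qs = 42 - 32 = 10.
Quantity traded falls to 10. At Q = 10 the demand price is 64 - 10 = 54 and the supply price is 32 + 10 = 42.
Deadweight loss = ½ · (54 - 42) · (16 - 10) = ½ · 12 · 6 = 36.

36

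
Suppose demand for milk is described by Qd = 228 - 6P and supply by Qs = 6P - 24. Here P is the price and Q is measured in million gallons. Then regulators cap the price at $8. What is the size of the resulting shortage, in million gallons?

In a free market, 228 - 6P = 6P - 24 gives the equilibrium P* = 21, Q* = 102.
Because the ceiling (8) lies below the market-clearing price, it is binding.
At P = 8: Qd = 228 - 6·8 = 180 and Qs = 6·8 - 24 = 24.
Shortage = Qd - Qs = 180 - 24 = 156.

156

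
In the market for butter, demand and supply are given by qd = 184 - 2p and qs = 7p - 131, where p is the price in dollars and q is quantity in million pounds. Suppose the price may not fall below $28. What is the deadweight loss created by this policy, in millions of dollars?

Without the control the market clears where 184 - 2p = 7p - 131, i.e. p* = 35 and q* = 114.
Since 28 is below p* = 35, the floor does not bind and the free-market outcome prevails.
Since the control does not bind, no trades are prevented and deadweight loss is zero.

0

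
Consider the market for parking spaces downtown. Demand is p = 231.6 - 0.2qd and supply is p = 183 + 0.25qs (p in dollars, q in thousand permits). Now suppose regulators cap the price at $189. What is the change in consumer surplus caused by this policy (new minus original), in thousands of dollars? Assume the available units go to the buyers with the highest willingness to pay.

-201.6

Rearranging demand gives qd = 1158 - 5p; rearranging supply gives qs = 4p - 732. Equilibrium: 1158 - 5p = 4p - 732, so 1890 = 9p and p* = 210, q* = 108.
The ceiling of 189 is below the equilibrium price 210, so it binds.
At p = 189: qd = 1158 - 5·189 = 213 and qs = 4·189 - 732 = 24.
Consumer surplus without the control is ½ · (231.6 - 210) · 108 = 1166.4.
With the ceiling, 24 units are sold at 189 (assume they go to the highest-value buyers). The demand price at q = 24 is 226.8, so CS = ½ · [(231.6 - 189) + (226.8 - 189)] · 24 = 964.8.
Change in consumer surplus = 964.8 - 1166.4 = -201.6.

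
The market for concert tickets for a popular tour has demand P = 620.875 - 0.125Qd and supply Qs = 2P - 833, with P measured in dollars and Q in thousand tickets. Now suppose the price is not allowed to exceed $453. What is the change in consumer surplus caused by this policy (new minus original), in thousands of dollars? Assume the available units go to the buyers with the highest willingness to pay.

5238.75

Rearranging demand gives Qd = 4967 - 8P. Equilibrium: 4967 - 8P = 2P - 833, so 5800 = 10P and P* = 580, Q* = 327.
Because the ceiling (453) lies below the market-clearing price, it is binding.
At P = 453: Qd = 4967 - 8·453 = 1343 and Qs = 2·453 - 833 = 73.
Consumer surplus without the control is ½ · (620.875 - 580) · 327 = 6683.0625.
With the ceiling, 73 units are sold at 453 (assume they go to the highest-value buyers). The demand price at Q = 73 is 611.75, so CS = ½ · [(620.875 - 453) + (611.75 - 453)] · 73 = 11921.8125.
Change in consumer surplus = 11921.8125 - 6683.0625 = 5238.75.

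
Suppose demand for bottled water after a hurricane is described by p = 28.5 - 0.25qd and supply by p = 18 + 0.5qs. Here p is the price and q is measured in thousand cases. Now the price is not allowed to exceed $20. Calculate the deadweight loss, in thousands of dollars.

37.5

Rearranging demand gives qd = 114 - 4p; rearranging supply gives qs = 2p - 36. Equilibrium: 114 - 4p = 2p - 36, so 150 = 6p and p* = 25, q* = 14.
Because the ceiling (20) lies below the market-clearing price, it is binding.
At p = 20: qd = 114 - 4·20 = 34 and qs = 2·20 - 36 = 4.
Quantity traded falls to 4. At q = 4 the demand price is (114 - 4)/4 = 27.5 and the supply price is (36 + 4)/2 = 20.
Deadweight loss = ½ · (27.5 - 20) · (14 - 4) = ½ · 7.5 · 10 = 37.5.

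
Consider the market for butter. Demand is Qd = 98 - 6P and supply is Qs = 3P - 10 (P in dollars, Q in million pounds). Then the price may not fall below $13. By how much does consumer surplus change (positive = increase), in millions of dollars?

Equilibrium: 98 - 6P = 3P - 10, so 108 = 9P and P* = 12, Q* = 26.
Since 13 > 12, the floor is binding.
At P = 13: Qd = 98 - 6·13 = 20 and Qs = 3·13 - 10 = 29.
Consumer surplus without the control is ½ · (49/3 - 12) · 26 = 169/3.
With the floor, consumers buy 20 units at 13, so CS = ½ · (49/3 - 13) · 20 = 100/3.
Change in consumer surplus = 100/3 - 169/3 = -23.

-23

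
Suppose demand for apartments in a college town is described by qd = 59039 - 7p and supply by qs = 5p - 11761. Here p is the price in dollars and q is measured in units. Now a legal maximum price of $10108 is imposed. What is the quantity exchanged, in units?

17739

In a free market, 59039 - 7p = 5p - 11761 gives the equilibrium p* = 5900, q* = 17739.
The ceiling of 10108 is above the equilibrium price 5900, so it is not binding; the market clears at p* = 5900, q* = 17739.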